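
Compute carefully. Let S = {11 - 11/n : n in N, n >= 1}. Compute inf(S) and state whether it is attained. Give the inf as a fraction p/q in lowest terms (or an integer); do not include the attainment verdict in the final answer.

Analysis:
- Values: 0, 11/2, 22/3, 33/4, ... strictly increasing.
- Minimum is 0 (n=1); inf = 0 (attained).
- 11 - 11/n -> 11 from below; sup = 11, not attained.
Conclusion: inf(S) = 0, attained in S.

0


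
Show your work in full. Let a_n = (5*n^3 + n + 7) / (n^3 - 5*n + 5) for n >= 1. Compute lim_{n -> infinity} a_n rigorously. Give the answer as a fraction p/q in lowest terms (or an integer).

Divide numerator and denominator by n^3, the highest power:
numerator / n^3 = 5 + n^(-2) + 7/n^3
denominator / n^3 = 1 - 5/n^2 + 5/n^3
As n -> infinity, all terms of the form c/n^k (k >= 1) tend to 0.
So numerator / n^3 -> 5 and denominator / n^3 -> 1.
Therefore lim a_n = 5.

5


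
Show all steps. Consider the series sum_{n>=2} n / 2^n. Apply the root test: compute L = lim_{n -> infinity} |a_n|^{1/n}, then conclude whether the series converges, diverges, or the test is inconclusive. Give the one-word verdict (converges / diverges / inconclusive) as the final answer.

Let a_n denote the general term. Form |a_n|^(1/n) and simplify:
|a_n|^(1/n) = n^(1/n)/2
Take the limit as n -> infinity: L = 1/2.
Since L = 1/2 < 1, the root test implies convergence.

converges


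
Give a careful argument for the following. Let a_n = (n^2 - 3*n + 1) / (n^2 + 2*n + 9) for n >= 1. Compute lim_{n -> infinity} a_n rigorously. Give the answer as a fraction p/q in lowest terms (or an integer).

Divide numerator and denominator by n^2, the highest power:
numerator / n^2 = 1 - 3/n + n^(-2)
denominator / n^2 = 1 + 2/n + 9/n^2
As n -> infinity, all terms of the form c/n^k (k >= 1) tend to 0.
So numerator / n^2 -> 1 and denominator / n^2 -> 1.
Therefore lim a_n = 1.

1


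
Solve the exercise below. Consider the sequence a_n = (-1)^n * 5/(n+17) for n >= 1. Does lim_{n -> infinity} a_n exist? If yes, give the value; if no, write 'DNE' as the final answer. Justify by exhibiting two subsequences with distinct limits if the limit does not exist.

Examine the behaviour of a_n along subsequences.
Even-n subsequence a_{2k} = 5/(2k+17) -> 0. Odd-n subsequence a_{2k+1} = -5/(2k+18) -> 0. Both tend to 0, which suggests the limit is 0; verify directly.
|a_n - 0| = 5/(n+17) < 5/n for every n >= 1.
Given epsilon > 0, choose a positive integer N > 5/epsilon. Then for all n >= N, |a_n| < 5/n <= 5/N < epsilon.
So by the definition of the limit, lim a_n exists and equals 0.

0


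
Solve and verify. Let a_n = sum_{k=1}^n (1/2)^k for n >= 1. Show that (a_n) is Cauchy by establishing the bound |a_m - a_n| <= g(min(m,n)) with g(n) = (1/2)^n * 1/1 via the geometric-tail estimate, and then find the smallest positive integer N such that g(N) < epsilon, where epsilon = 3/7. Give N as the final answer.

For m > n >= 1: |a_m - a_n| = sum_{k=n+1}^m (1/2)^k < sum_{k=n+1}^infinity (1/2)^k = (1/2)^(n+1) / (1 - 1/2) = (1/2)^n * (1/2) * (2/1) = (1/2)^n * 1/1.
So g(n) = (1/2)^n / 1. Since g(n) -> 0, (a_n) is Cauchy.
Now solve g(N) < 3/7: (1/2)^N / 1 < 3/7 <=> 2^N > 1 / (1 * 3/7) = 7/3.
Check powers of 2: 2^1 = 2 <= 7/3, 2^2 = 4 > 7/3.
So the smallest such N is 2. Check: g(2) = 1/(1 * 4) = 1/4 < 3/7.

2


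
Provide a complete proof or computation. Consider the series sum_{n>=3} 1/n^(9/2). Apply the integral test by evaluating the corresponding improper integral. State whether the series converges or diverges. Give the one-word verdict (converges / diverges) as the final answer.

Let f(x) = x^(-9/2). Then f is positive, continuous, and decreasing on [3, infinity), so the integral test applies.
Compute the improper integral int_{3}^infinity f(x) dx:
  antiderivative F(x) = -2/(7*x^(7/2)).
  As x -> infinity, F(x) -> 0 (since p = 9/2 > 1).
  So int = F(infinity) - F(3) = 0 - (-2*sqrt(3)/567) = 2*sqrt(3)/567.
  Finite, so by the integral test, the series converges.

converges


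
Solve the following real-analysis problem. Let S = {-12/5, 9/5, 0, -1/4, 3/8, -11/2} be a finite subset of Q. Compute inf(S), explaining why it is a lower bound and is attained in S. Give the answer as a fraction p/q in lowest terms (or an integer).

S is finite, so inf(S) = min(S).
Sorted increasing:
-11/2, -12/5, -1/4, 0, 3/8, 9/5
The extremum is -11/2.
For every x in S, x >= -11/2. And -11/2 is in S, so it is attained.
Therefore inf(S) = -11/2.

-11/2


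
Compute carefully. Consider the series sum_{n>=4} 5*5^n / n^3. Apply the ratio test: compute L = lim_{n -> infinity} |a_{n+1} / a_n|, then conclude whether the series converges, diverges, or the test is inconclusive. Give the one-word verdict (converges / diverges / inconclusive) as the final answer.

Let a_n denote the general term. Form the ratio a_{n+1}/a_n and simplify:
a_{n+1}/a_n = 5*n^3/(n + 1)^3
Take the limit as n -> infinity: L = 5.
Since L = 5 > 1 (or L = infinity), the ratio test implies the series diverges.

diverges


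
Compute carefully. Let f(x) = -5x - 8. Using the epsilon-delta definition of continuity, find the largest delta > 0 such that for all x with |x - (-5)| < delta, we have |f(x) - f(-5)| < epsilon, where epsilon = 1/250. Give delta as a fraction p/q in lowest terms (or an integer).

We compute f(-5) = -5*(-5) - 8 = 17.
|f(x) - f(-5)| = |-5x - 8 - (17)| = |-5(x - (-5))| = 5|x - (-5)|.
We need 5|x - (-5)| < 1/250, i.e. |x - (-5)| < 1/250 / 5 = 1/1250.
So any delta <= 1/1250 works. Conversely, if delta > 1/1250, then x = -5 + 1/1250 satisfies |x - (-5)| = 1/1250 < delta but |f(x) - f(-5)| = 5 * 1/1250 = 1/250, which is not < 1/250; so no larger delta works.
Hence the largest such delta is 1/1250.

1/1250


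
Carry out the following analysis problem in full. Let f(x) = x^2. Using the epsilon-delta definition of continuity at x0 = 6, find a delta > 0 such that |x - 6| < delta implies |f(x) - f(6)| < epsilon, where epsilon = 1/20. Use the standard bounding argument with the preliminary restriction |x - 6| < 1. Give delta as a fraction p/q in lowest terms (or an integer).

Factor: |x^2 - (6)^2| = |x - 6| * |x + 6|.
Impose |x - 6| < 1 first. Then |x + 6| = |(x - 6) + 2*(6)| <= |x - 6| + 2*|6| < 1 + 12 = 13.
So |x^2 - (6)^2| < delta * 13.
We need delta * 13 <= 1/20, i.e. delta <= 1/20/13 = 1/260.
Since 1/260 < 1, this is tighter than 1; take delta = 1/260.
So delta = 1/260 works.

1/260


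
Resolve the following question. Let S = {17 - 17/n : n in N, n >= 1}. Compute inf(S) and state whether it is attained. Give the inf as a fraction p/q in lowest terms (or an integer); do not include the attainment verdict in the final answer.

Analysis:
- Values: 0, 17/2, 34/3, 51/4, ... strictly increasing.
- Minimum is 0 (n=1); inf = 0 (attained).
- 17 - 17/n -> 17 from below; sup = 17, not attained.
Conclusion: inf(S) = 0, attained in S.

0


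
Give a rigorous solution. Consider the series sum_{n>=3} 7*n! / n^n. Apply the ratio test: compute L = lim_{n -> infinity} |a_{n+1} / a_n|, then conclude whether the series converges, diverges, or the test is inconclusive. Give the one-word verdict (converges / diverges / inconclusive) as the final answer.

Let a_n denote the general term. Form the ratio a_{n+1}/a_n and simplify:
a_{n+1}/a_n = (n/(n + 1))^n
Take the limit as n -> infinity: L = exp(-1).
Since L = exp(-1) < 1, the ratio test implies the series converges.

converges


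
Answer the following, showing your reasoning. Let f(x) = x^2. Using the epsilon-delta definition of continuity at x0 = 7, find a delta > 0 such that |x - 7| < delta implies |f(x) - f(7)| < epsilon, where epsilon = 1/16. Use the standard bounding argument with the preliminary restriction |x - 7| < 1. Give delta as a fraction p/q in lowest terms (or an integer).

Factor: |x^2 - (7)^2| = |x - 7| * |x + 7|.
Impose |x - 7| < 1 first. Then |x + 7| = |(x - 7) + 2*(7)| <= |x - 7| + 2*|7| < 1 + 14 = 15.
So |x^2 - (7)^2| < delta * 15.
We need delta * 15 <= 1/16, i.e. delta <= 1/16/15 = 1/240.
Since 1/240 < 1, this is tighter than 1; take delta = 1/240.
So delta = 1/240 works.

1/240


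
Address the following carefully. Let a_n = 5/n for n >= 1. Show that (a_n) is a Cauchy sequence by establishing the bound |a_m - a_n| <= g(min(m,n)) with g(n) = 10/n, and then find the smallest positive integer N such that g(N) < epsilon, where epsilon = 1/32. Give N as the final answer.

For any m, n >= 1, by the triangle inequality:
|a_m - a_n| = |5/m - 5/n| <= 5*1/m + 5*1/n <= 10/min(m,n).
So g(n) = 10/n bounds the Cauchy difference. Since g(n) -> 0, (a_n) is Cauchy.
Now solve g(N) < 1/32: 10/N < 1/32 <=> N > 10 / (1/32) = 320.
The smallest integer strictly greater than 320 is N = 321.
Check: g(321) = 10/321 = 10/321 < 1/32; g(320) = 1/32 >= 1/32. So N = 321.

321


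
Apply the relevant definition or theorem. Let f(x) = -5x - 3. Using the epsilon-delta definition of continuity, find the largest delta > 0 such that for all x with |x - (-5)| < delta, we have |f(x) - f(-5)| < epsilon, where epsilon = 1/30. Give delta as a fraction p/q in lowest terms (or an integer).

We compute f(-5) = -5*(-5) - 3 = 22.
|f(x) - f(-5)| = |-5x - 3 - (22)| = |-5(x - (-5))| = 5|x - (-5)|.
We need 5|x - (-5)| < 1/30, i.e. |x - (-5)| < 1/30 / 5 = 1/150.
So any delta <= 1/150 works. Conversely, if delta > 1/150, then x = -5 + 1/150 satisfies |x - (-5)| = 1/150 < delta but |f(x) - f(-5)| = 5 * 1/150 = 1/30, which is not < 1/30; so no larger delta works.
Hence the largest such delta is 1/150.

1/150


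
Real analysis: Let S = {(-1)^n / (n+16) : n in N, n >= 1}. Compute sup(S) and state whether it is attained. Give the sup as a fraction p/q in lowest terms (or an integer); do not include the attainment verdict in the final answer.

Analysis:
- Values: -1/17, 1/18, -1/19, 1/20, -1/21, ...
- Positive terms (even n): 1/(2+16), 1/(4+16), ... decreasing -> max = 1/18 (n=2).
- Negative terms (odd n): -1/(1+16), -1/(3+16), ... increasing -> min = -1/17 (n=1).
- So sup = 1/18 (attained at n=2); inf = -1/17 (attained at n=1).
Conclusion: sup(S) = 1/18, attained in S.

1/18


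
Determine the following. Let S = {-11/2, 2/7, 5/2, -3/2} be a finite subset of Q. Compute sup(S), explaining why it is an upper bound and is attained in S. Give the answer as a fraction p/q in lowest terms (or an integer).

S is finite, so sup(S) = max(S).
Sorted decreasing:
5/2, 2/7, -3/2, -11/2
The extremum is 5/2.
For every x in S, x <= 5/2. And 5/2 is in S, so it is attained.
Therefore sup(S) = 5/2.

5/2


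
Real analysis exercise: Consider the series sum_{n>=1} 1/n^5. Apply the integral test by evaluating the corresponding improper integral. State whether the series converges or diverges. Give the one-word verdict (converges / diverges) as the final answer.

Let f(x) = x^(-5). Then f is positive, continuous, and decreasing on [1, infinity), so the integral test applies.
Compute the improper integral int_{1}^infinity f(x) dx:
  antiderivative F(x) = -1/(4*x^4).
  As x -> infinity, F(x) -> 0 (since p = 5 > 1).
  So int = F(infinity) - F(1) = 0 - (-1/4) = 1/4.
  Finite, so by the integral test, the series converges.

converges


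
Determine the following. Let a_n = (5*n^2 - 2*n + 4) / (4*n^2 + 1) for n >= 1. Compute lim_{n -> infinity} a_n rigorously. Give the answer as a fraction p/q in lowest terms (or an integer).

Divide numerator and denominator by n^2, the highest power:
numerator / n^2 = 5 - 2/n + 4/n^2
denominator / n^2 = 4 + n^(-2)
As n -> infinity, all terms of the form c/n^k (k >= 1) tend to 0.
So numerator / n^2 -> 5 and denominator / n^2 -> 4.
Therefore lim a_n = 5/4.

5/4


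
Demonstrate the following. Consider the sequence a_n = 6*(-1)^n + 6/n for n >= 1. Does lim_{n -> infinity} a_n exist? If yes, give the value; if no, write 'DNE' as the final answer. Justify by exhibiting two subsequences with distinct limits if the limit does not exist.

Examine the behaviour of a_n along subsequences.
a_{2k} = 6 + 6/(2k) -> 6. a_{2k+1} = -6 + 6/(2k+1) -> -6.
Since these two subsequential limits are 6 and -6, distinct, the full sequence cannot converge (a convergent sequence has all subsequences tending to the same limit). So lim a_n does not exist.

DNE


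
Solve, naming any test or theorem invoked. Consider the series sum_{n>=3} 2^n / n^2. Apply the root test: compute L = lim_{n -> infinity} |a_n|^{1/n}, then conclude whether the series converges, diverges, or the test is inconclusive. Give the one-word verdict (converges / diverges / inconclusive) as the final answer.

Let a_n denote the general term. Form |a_n|^(1/n) and simplify:
|a_n|^(1/n) = 2/n^(2/n)
Take the limit as n -> infinity: L = 2.
Since L = 2 > 1, the root test implies divergence.

diverges


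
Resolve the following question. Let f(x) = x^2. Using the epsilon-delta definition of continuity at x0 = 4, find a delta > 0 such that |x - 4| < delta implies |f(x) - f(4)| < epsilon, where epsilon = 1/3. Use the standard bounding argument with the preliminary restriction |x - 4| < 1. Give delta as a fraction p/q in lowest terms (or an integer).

Factor: |x^2 - (4)^2| = |x - 4| * |x + 4|.
Impose |x - 4| < 1 first. Then |x + 4| = |(x - 4) + 2*(4)| <= |x - 4| + 2*|4| < 1 + 8 = 9.
So |x^2 - (4)^2| < delta * 9.
We need delta * 9 <= 1/3, i.e. delta <= 1/3/9 = 1/27.
Since 1/27 < 1, this is tighter than 1; take delta = 1/27.
So delta = 1/27 works.

1/27


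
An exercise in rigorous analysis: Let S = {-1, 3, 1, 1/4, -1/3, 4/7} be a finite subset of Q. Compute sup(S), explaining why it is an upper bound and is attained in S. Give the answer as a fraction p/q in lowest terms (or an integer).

S is finite, so sup(S) = max(S).
Sorted decreasing:
3, 1, 4/7, 1/4, -1/3, -1
The extremum is 3.
For every x in S, x <= 3. And 3 is in S, so it is attained.
Therefore sup(S) = 3.

3


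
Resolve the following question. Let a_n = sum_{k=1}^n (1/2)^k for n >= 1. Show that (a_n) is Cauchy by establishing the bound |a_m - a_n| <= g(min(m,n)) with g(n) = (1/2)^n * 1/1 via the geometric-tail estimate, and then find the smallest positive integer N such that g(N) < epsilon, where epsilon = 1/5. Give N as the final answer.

For m > n >= 1: |a_m - a_n| = sum_{k=n+1}^m (1/2)^k < sum_{k=n+1}^infinity (1/2)^k = (1/2)^(n+1) / (1 - 1/2) = (1/2)^n * (1/2) * (2/1) = (1/2)^n * 1/1.
So g(n) = (1/2)^n / 1. Since g(n) -> 0, (a_n) is Cauchy.
Now solve g(N) < 1/5: (1/2)^N / 1 < 1/5 <=> 2^N > 1 / (1 * 1/5) = 5.
Check powers of 2: 2^2 = 4 <= 5, 2^3 = 8 > 5.
So the smallest such N is 3. Check: g(3) = 1/(1 * 8) = 1/8 < 1/5.

3


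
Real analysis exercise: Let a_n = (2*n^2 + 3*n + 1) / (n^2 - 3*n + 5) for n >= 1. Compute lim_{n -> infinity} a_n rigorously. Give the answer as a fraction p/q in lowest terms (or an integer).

Divide numerator and denominator by n^2, the highest power:
numerator / n^2 = 2 + 3/n + n^(-2)
denominator / n^2 = 1 - 3/n + 5/n^2
As n -> infinity, all terms of the form c/n^k (k >= 1) tend to 0.
So numerator / n^2 -> 2 and denominator / n^2 -> 1.
Therefore lim a_n = 2.

2


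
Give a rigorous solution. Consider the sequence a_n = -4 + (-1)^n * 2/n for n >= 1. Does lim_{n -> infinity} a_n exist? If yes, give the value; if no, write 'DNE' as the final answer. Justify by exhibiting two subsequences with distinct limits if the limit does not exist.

Examine the behaviour of a_n along subsequences.
Even-n subsequence a_{2k} = -4 + 2/(2k) -> -4. Odd-n subsequence a_{2k+1} = -4 - 2/(2k+1) -> -4. Both tend to -4, which suggests the limit is -4; verify directly.
|a_n - (-4)| = |(-1)^n * 2/n| = 2/n for every n >= 1.
Given epsilon > 0, choose a positive integer N > 2/epsilon. Then for all n >= N, |a_n - (-4)| = 2/n <= 2/N < epsilon.
So by the definition of the limit, lim a_n exists and equals -4.

-4


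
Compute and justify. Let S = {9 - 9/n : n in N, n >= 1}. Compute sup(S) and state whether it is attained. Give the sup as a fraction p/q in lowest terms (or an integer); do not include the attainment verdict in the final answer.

Analysis:
- Values: 0, 9/2, 6, 27/4, ... strictly increasing.
- Minimum is 0 (n=1); inf = 0 (attained).
- 9 - 9/n -> 9 from below; sup = 9, not attained.
Conclusion: sup(S) = 9, not attained in S.

9


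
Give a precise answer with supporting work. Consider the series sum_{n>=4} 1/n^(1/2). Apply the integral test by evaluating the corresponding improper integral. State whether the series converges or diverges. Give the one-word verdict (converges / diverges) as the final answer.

Let f(x) = 1/sqrt(x). Then f is positive, continuous, and decreasing on [4, infinity), so the integral test applies.
Compute the improper integral int_{4}^infinity f(x) dx:
  antiderivative F(x) = 2*sqrt(x).
  As x -> infinity, F(x) -> infinity (since p = 1/2 < 1).
  So the integral diverges. By the integral test, the series diverges.

diverges


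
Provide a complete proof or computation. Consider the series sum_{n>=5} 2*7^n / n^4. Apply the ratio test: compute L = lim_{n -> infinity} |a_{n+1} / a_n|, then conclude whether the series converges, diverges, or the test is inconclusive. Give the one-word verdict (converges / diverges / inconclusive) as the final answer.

Let a_n denote the general term. Form the ratio a_{n+1}/a_n and simplify:
a_{n+1}/a_n = 7*n^4/(n + 1)^4
Take the limit as n -> infinity: L = 7.
Since L = 7 > 1 (or L = infinity), the ratio test implies the series diverges.

diverges


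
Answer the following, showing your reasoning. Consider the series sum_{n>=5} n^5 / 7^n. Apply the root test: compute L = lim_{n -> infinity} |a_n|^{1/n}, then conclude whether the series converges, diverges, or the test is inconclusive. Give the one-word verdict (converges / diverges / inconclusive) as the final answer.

Let a_n denote the general term. Form |a_n|^(1/n) and simplify:
|a_n|^(1/n) = n^(5/n)/7
Take the limit as n -> infinity: L = 1/7.
Since L = 1/7 < 1, the root test implies convergence.

converges


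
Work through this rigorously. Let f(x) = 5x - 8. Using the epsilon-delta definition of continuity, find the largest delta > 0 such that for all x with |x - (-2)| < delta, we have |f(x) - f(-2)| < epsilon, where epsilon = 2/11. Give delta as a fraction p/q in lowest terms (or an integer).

We compute f(-2) = 5*(-2) - 8 = -18.
|f(x) - f(-2)| = |5x - 8 - (-18)| = |5(x - (-2))| = 5|x - (-2)|.
We need 5|x - (-2)| < 2/11, i.e. |x - (-2)| < 2/11 / 5 = 2/55.
So any delta <= 2/55 works. Conversely, if delta > 2/55, then x = -2 + 2/55 satisfies |x - (-2)| = 2/55 < delta but |f(x) - f(-2)| = 5 * 2/55 = 2/11, which is not < 2/11; so no larger delta works.
Hence the largest such delta is 2/55.

2/55


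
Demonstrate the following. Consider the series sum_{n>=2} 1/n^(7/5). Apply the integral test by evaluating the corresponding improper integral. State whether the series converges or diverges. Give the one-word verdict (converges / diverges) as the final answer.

Let f(x) = x^(-7/5). Then f is positive, continuous, and decreasing on [2, infinity), so the integral test applies.
Compute the improper integral int_{2}^infinity f(x) dx:
  antiderivative F(x) = -5/(2*x^(2/5)).
  As x -> infinity, F(x) -> 0 (since p = 7/5 > 1).
  So int = F(infinity) - F(2) = 0 - (-5*2^(3/5)/4) = 5*2^(3/5)/4.
  Finite, so by the integral test, the series converges.

converges


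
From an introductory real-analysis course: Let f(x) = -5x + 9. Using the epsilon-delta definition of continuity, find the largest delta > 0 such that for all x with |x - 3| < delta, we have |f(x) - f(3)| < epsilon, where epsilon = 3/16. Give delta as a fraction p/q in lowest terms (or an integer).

We compute f(3) = -5*(3) + 9 = -6.
|f(x) - f(3)| = |-5x + 9 - (-6)| = |-5(x - 3)| = 5|x - 3|.
We need 5|x - 3| < 3/16, i.e. |x - 3| < 3/16 / 5 = 3/80.
So any delta <= 3/80 works. Conversely, if delta > 3/80, then x = 3 + 3/80 satisfies |x - 3| = 3/80 < delta but |f(x) - f(3)| = 5 * 3/80 = 3/16, which is not < 3/16; so no larger delta works.
Hence the largest such delta is 3/80.

3/80


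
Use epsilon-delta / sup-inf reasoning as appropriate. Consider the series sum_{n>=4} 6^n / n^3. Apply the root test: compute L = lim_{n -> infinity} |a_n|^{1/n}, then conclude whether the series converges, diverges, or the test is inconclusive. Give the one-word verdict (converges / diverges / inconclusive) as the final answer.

Let a_n denote the general term. Form |a_n|^(1/n) and simplify:
|a_n|^(1/n) = 6/n^(3/n)
Take the limit as n -> infinity: L = 6.
Since L = 6 > 1, the root test implies divergence.

diverges


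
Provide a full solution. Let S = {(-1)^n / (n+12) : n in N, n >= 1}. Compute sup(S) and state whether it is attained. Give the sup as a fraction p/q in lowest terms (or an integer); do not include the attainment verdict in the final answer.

Analysis:
- Values: -1/13, 1/14, -1/15, 1/16, -1/17, ...
- Positive terms (even n): 1/(2+12), 1/(4+12), ... decreasing -> max = 1/14 (n=2).
- Negative terms (odd n): -1/(1+12), -1/(3+12), ... increasing -> min = -1/13 (n=1).
- So sup = 1/14 (attained at n=2); inf = -1/13 (attained at n=1).
Conclusion: sup(S) = 1/14, attained in S.

1/14


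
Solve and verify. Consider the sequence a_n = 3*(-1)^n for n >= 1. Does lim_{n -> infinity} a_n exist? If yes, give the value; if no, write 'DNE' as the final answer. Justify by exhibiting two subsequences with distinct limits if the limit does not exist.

Examine the behaviour of a_n along subsequences.
Even-n subsequence a_{2k} = 3 -> 3. Odd-n subsequence a_{2k+1} = -3 -> -3.
Since these two subsequential limits are 3 and -3, distinct, the full sequence cannot converge (a convergent sequence has all subsequences tending to the same limit). So lim a_n does not exist.

DNE


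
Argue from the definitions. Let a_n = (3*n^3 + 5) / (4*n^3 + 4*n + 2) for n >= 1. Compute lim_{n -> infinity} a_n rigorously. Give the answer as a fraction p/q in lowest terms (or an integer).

Divide numerator and denominator by n^3, the highest power:
numerator / n^3 = 3 + 5/n^3
denominator / n^3 = 4 + 4/n^2 + 2/n^3
As n -> infinity, all terms of the form c/n^k (k >= 1) tend to 0.
So numerator / n^3 -> 3 and denominator / n^3 -> 4.
Therefore lim a_n = 3/4.

3/4


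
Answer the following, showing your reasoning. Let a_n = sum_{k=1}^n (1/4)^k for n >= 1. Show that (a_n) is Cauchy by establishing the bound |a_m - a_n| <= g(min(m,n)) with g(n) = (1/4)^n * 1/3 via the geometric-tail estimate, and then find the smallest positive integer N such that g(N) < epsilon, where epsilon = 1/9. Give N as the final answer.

For m > n >= 1: |a_m - a_n| = sum_{k=n+1}^m (1/4)^k < sum_{k=n+1}^infinity (1/4)^k = (1/4)^(n+1) / (1 - 1/4) = (1/4)^n * (1/4) * (4/3) = (1/4)^n * 1/3.
So g(n) = (1/4)^n / 3. Since g(n) -> 0, (a_n) is Cauchy.
Now solve g(N) < 1/9: (1/4)^N / 3 < 1/9 <=> 4^N > 1 / (3 * 1/9) = 3.
Check powers of 4: 4^0 = 1 <= 3, 4^1 = 4 > 3.
So the smallest such N is 1. Check: g(1) = 1/(3 * 4) = 1/12 < 1/9.

1


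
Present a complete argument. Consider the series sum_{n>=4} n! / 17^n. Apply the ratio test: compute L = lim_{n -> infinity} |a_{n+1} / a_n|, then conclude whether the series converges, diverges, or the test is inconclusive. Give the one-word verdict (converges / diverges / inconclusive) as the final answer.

Let a_n denote the general term. Form the ratio a_{n+1}/a_n and simplify:
a_{n+1}/a_n = n/17 + 1/17
Take the limit as n -> infinity: L = infinity.
Since L = infinity > 1 (or L = infinity), the ratio test implies the series diverges.

diverges


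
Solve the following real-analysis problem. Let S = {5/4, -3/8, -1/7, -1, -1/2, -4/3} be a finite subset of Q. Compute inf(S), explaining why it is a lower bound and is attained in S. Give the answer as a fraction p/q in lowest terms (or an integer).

S is finite, so inf(S) = min(S).
Sorted increasing:
-4/3, -1, -1/2, -3/8, -1/7, 5/4
The extremum is -4/3.
For every x in S, x >= -4/3. And -4/3 is in S, so it is attained.
Therefore inf(S) = -4/3.

-4/3


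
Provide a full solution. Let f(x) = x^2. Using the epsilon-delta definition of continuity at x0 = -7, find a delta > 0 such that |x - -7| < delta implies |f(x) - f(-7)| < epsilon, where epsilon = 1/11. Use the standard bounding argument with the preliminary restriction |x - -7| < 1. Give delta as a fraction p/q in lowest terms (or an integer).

Factor: |x^2 - (-7)^2| = |x - -7| * |x + -7|.
Impose |x - -7| < 1 first. Then |x + -7| = |(x - -7) + 2*(-7)| <= |x - -7| + 2*|-7| < 1 + 14 = 15.
So |x^2 - (-7)^2| < delta * 15.
We need delta * 15 <= 1/11, i.e. delta <= 1/11/15 = 1/165.
Since 1/165 < 1, this is tighter than 1; take delta = 1/165.
So delta = 1/165 works.

1/165


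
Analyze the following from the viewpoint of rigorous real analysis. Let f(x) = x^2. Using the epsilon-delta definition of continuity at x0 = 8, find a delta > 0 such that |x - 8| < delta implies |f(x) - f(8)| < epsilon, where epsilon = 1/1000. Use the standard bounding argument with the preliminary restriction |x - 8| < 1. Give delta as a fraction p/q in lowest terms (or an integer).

Factor: |x^2 - (8)^2| = |x - 8| * |x + 8|.
Impose |x - 8| < 1 first. Then |x + 8| = |(x - 8) + 2*(8)| <= |x - 8| + 2*|8| < 1 + 16 = 17.
So |x^2 - (8)^2| < delta * 17.
We need delta * 17 <= 1/1000, i.e. delta <= 1/1000/17 = 1/17000.
Since 1/17000 < 1, this is tighter than 1; take delta = 1/17000.
So delta = 1/17000 works.

1/17000


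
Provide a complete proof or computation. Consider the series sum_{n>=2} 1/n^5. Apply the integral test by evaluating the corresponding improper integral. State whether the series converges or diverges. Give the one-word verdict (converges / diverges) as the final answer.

Let f(x) = x^(-5). Then f is positive, continuous, and decreasing on [2, infinity), so the integral test applies.
Compute the improper integral int_{2}^infinity f(x) dx:
  antiderivative F(x) = -1/(4*x^4).
  As x -> infinity, F(x) -> 0 (since p = 5 > 1).
  So int = F(infinity) - F(2) = 0 - (-1/64) = 1/64.
  Finite, so by the integral test, the series converges.

converges


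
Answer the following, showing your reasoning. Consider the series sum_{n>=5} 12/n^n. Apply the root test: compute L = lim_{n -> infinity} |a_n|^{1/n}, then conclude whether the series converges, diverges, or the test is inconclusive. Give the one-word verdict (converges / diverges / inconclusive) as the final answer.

Let a_n denote the general term. Form |a_n|^(1/n) and simplify:
|a_n|^(1/n) = 12^(1/n)/n
Take the limit as n -> infinity: L = 0.
Since L = 0 < 1, the root test implies convergence.

converges


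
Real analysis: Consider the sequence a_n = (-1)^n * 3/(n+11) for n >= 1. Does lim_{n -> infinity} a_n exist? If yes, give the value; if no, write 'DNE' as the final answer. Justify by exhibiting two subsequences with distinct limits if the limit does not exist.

Examine the behaviour of a_n along subsequences.
Even-n subsequence a_{2k} = 3/(2k+11) -> 0. Odd-n subsequence a_{2k+1} = -3/(2k+12) -> 0. Both tend to 0, which suggests the limit is 0; verify directly.
|a_n - 0| = 3/(n+11) < 3/n for every n >= 1.
Given epsilon > 0, choose a positive integer N > 3/epsilon. Then for all n >= N, |a_n| < 3/n <= 3/N < epsilon.
So by the definition of the limit, lim a_n exists and equals 0.

0


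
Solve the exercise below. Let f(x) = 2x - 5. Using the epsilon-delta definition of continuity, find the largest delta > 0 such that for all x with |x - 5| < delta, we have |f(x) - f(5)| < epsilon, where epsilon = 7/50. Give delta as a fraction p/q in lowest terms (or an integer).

We compute f(5) = 2*(5) - 5 = 5.
|f(x) - f(5)| = |2x - 5 - (5)| = |2(x - 5)| = 2|x - 5|.
We need 2|x - 5| < 7/50, i.e. |x - 5| < 7/50 / 2 = 7/100.
So any delta <= 7/100 works. Conversely, if delta > 7/100, then x = 5 + 7/100 satisfies |x - 5| = 7/100 < delta but |f(x) - f(5)| = 2 * 7/100 = 7/50, which is not < 7/50; so no larger delta works.
Hence the largest such delta is 7/100.

7/100


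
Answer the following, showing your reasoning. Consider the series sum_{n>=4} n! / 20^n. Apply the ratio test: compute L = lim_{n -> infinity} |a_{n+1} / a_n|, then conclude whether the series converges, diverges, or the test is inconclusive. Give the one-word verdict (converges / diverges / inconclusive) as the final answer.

Let a_n denote the general term. Form the ratio a_{n+1}/a_n and simplify:
a_{n+1}/a_n = n/20 + 1/20
Take the limit as n -> infinity: L = infinity.
Since L = infinity > 1 (or L = infinity), the ratio test implies the series diverges.

diverges


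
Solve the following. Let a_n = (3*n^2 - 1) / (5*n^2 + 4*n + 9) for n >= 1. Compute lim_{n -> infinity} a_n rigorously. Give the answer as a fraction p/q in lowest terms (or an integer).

Divide numerator and denominator by n^2, the highest power:
numerator / n^2 = 3 - 1/n^2
denominator / n^2 = 5 + 4/n + 9/n^2
As n -> infinity, all terms of the form c/n^k (k >= 1) tend to 0.
So numerator / n^2 -> 3 and denominator / n^2 -> 5.
Therefore lim a_n = 3/5.

3/5


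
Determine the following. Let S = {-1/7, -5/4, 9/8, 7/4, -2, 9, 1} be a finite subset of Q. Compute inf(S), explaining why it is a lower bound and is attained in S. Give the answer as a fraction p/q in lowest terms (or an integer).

S is finite, so inf(S) = min(S).
Sorted increasing:
-2, -5/4, -1/7, 1, 9/8, 7/4, 9
The extremum is -2.
For every x in S, x >= -2. And -2 is in S, so it is attained.
Therefore inf(S) = -2.

-2


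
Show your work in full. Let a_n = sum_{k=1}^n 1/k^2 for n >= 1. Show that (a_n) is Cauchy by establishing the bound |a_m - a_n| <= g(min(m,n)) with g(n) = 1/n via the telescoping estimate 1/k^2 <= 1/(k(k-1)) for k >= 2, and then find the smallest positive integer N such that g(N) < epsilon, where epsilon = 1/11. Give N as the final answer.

For m > n >= 1: |a_m - a_n| = sum_{k=n+1}^m 1/k^2.
Use 1/k^2 <= 1/(k(k-1)) = 1/(k-1) - 1/k for k >= 2:
sum_{k=n+1}^m 1/k^2 <= sum_{k=n+1}^m (1/(k-1) - 1/k) = 1/n - 1/m <= 1/n.
By symmetry the same bound holds with n,m swapped, so |a_m - a_n| <= 1/min(m,n) = g(min(m,n)). Since g(n) -> 0, (a_n) is Cauchy.
Now solve g(N) < 1/11: 1/N < 1/11 <=> N > 1/(1/11) = 11.
The smallest integer strictly greater than 11 is N = 12.
Check: g(12) = 1/12 < 1/11; g(11) = 1/11 >= 1/11. So N = 12.

12


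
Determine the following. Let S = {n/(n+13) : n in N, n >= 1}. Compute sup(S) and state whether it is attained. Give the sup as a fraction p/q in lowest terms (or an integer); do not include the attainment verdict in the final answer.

Analysis:
- Values: 1/14, 2/15, 3/16, 4/17, ... strictly increasing.
- Minimum is 1/14 (n=1); inf = 1/14 (attained).
- n/(n+13) = 1 - 13/(n+13) -> 1 from below as n -> infinity, and never equals 1.
- So sup = 1 (not attained).
Conclusion: sup(S) = 1, not attained in S.

1


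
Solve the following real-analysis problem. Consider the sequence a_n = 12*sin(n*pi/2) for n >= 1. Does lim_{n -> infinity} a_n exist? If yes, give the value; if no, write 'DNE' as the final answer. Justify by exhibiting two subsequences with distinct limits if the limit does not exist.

Examine the behaviour of a_n along subsequences.
a_{4k+1} = 12*sin(pi/2 + 2k*pi) = 12 -> 12. a_{4k+3} = 12*sin(3pi/2 + 2k*pi) = -12 -> -12.
Since these two subsequential limits are 12 and -12, distinct, the full sequence cannot converge (a convergent sequence has all subsequences tending to the same limit). So lim a_n does not exist.

DNE


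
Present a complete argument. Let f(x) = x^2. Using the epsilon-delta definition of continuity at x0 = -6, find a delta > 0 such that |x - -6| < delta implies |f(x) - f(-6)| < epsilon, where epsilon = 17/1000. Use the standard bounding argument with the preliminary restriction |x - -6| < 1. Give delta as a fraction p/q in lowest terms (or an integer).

Factor: |x^2 - (-6)^2| = |x - -6| * |x + -6|.
Impose |x - -6| < 1 first. Then |x + -6| = |(x - -6) + 2*(-6)| <= |x - -6| + 2*|-6| < 1 + 12 = 13.
So |x^2 - (-6)^2| < delta * 13.
We need delta * 13 <= 17/1000, i.e. delta <= 17/1000/13 = 17/13000.
Since 17/13000 < 1, this is tighter than 1; take delta = 17/13000.
So delta = 17/13000 works.

17/13000


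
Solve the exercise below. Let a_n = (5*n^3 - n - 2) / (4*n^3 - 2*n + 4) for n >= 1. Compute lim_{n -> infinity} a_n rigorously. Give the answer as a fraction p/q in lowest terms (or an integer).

Divide numerator and denominator by n^3, the highest power:
numerator / n^3 = 5 - 1/n^2 - 2/n^3
denominator / n^3 = 4 - 2/n^2 + 4/n^3
As n -> infinity, all terms of the form c/n^k (k >= 1) tend to 0.
So numerator / n^3 -> 5 and denominator / n^3 -> 4.
Therefore lim a_n = 5/4.

5/4


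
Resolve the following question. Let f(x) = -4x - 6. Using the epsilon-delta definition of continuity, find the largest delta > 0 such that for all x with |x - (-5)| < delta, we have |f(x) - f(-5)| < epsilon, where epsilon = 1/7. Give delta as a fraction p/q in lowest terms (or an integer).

We compute f(-5) = -4*(-5) - 6 = 14.
|f(x) - f(-5)| = |-4x - 6 - (14)| = |-4(x - (-5))| = 4|x - (-5)|.
We need 4|x - (-5)| < 1/7, i.e. |x - (-5)| < 1/7 / 4 = 1/28.
So any delta <= 1/28 works. Conversely, if delta > 1/28, then x = -5 + 1/28 satisfies |x - (-5)| = 1/28 < delta but |f(x) - f(-5)| = 4 * 1/28 = 1/7, which is not < 1/7; so no larger delta works.
Hence the largest such delta is 1/28.

1/28


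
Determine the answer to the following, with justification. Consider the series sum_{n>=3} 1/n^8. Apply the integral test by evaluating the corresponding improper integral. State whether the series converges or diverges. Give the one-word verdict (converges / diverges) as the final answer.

Let f(x) = x^(-8). Then f is positive, continuous, and decreasing on [3, infinity), so the integral test applies.
Compute the improper integral int_{3}^infinity f(x) dx:
  antiderivative F(x) = -1/(7*x^7).
  As x -> infinity, F(x) -> 0 (since p = 8 > 1).
  So int = F(infinity) - F(3) = 0 - (-1/15309) = 1/15309.
  Finite, so by the integral test, the series converges.

converges


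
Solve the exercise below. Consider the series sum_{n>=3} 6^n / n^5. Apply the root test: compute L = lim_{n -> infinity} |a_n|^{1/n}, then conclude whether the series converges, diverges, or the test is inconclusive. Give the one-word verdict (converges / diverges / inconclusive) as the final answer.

Let a_n denote the general term. Form |a_n|^(1/n) and simplify:
|a_n|^(1/n) = 6/n^(5/n)
Take the limit as n -> infinity: L = 6.
Since L = 6 > 1, the root test implies divergence.

diverges


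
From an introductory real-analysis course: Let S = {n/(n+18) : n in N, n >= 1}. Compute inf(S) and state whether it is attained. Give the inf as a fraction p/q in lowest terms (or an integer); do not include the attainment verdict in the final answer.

Analysis:
- Values: 1/19, 1/10, 1/7, 2/11, ... strictly increasing.
- Minimum is 1/19 (n=1); inf = 1/19 (attained).
- n/(n+18) = 1 - 18/(n+18) -> 1 from below as n -> infinity, and never equals 1.
- So sup = 1 (not attained).
Conclusion: inf(S) = 1/19, attained in S.

1/19


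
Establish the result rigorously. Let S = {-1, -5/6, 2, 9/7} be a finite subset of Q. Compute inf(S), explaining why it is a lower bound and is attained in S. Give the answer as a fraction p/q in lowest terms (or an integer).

S is finite, so inf(S) = min(S).
Sorted increasing:
-1, -5/6, 9/7, 2
The extremum is -1.
For every x in S, x >= -1. And -1 is in S, so it is attained.
Therefore inf(S) = -1.

-1


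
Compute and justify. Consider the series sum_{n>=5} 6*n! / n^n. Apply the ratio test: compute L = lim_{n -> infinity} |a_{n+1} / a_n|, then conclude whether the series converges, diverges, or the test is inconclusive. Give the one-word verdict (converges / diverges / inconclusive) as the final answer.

Let a_n denote the general term. Form the ratio a_{n+1}/a_n and simplify:
a_{n+1}/a_n = (n/(n + 1))^n
Take the limit as n -> infinity: L = exp(-1).
Since L = exp(-1) < 1, the ratio test implies the series converges.

converges


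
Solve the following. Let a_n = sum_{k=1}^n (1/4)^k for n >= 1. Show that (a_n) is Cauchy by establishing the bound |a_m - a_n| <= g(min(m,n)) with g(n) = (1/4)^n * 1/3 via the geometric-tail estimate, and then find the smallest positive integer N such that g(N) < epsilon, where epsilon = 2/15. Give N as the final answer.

For m > n >= 1: |a_m - a_n| = sum_{k=n+1}^m (1/4)^k < sum_{k=n+1}^infinity (1/4)^k = (1/4)^(n+1) / (1 - 1/4) = (1/4)^n * (1/4) * (4/3) = (1/4)^n * 1/3.
So g(n) = (1/4)^n / 3. Since g(n) -> 0, (a_n) is Cauchy.
Now solve g(N) < 2/15: (1/4)^N / 3 < 2/15 <=> 4^N > 1 / (3 * 2/15) = 5/2.
Check powers of 4: 4^0 = 1 <= 5/2, 4^1 = 4 > 5/2.
So the smallest such N is 1. Check: g(1) = 1/(3 * 4) = 1/12 < 2/15.

1


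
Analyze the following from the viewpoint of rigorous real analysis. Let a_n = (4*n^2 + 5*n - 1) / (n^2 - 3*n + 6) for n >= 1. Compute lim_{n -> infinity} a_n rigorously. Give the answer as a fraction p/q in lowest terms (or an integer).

Divide numerator and denominator by n^2, the highest power:
numerator / n^2 = 4 + 5/n - 1/n^2
denominator / n^2 = 1 - 3/n + 6/n^2
As n -> infinity, all terms of the form c/n^k (k >= 1) tend to 0.
So numerator / n^2 -> 4 and denominator / n^2 -> 1.
Therefore lim a_n = 4.

4


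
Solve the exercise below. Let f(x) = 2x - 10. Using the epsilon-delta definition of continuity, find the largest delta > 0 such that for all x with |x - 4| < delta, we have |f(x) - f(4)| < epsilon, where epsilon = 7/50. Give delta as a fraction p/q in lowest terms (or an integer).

We compute f(4) = 2*(4) - 10 = -2.
|f(x) - f(4)| = |2x - 10 - (-2)| = |2(x - 4)| = 2|x - 4|.
We need 2|x - 4| < 7/50, i.e. |x - 4| < 7/50 / 2 = 7/100.
So any delta <= 7/100 works. Conversely, if delta > 7/100, then x = 4 + 7/100 satisfies |x - 4| = 7/100 < delta but |f(x) - f(4)| = 2 * 7/100 = 7/50, which is not < 7/50; so no larger delta works.
Hence the largest such delta is 7/100.

7/100


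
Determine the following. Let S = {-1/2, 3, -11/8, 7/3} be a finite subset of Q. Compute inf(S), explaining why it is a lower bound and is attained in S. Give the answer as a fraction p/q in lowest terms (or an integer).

S is finite, so inf(S) = min(S).
Sorted increasing:
-11/8, -1/2, 7/3, 3
The extremum is -11/8.
For every x in S, x >= -11/8. And -11/8 is in S, so it is attained.
Therefore inf(S) = -11/8.

-11/8


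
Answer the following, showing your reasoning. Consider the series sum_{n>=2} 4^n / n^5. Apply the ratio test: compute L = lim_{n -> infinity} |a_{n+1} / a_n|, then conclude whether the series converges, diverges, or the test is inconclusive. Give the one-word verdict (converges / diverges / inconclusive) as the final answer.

Let a_n denote the general term. Form the ratio a_{n+1}/a_n and simplify:
a_{n+1}/a_n = 4*n^5/(n + 1)^5
Take the limit as n -> infinity: L = 4.
Since L = 4 > 1 (or L = infinity), the ratio test implies the series diverges.

diverges


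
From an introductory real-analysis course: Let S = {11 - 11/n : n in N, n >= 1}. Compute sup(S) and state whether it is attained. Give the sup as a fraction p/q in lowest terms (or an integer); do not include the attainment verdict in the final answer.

Analysis:
- Values: 0, 11/2, 22/3, 33/4, ... strictly increasing.
- Minimum is 0 (n=1); inf = 0 (attained).
- 11 - 11/n -> 11 from below; sup = 11, not attained.
Conclusion: sup(S) = 11, not attained in S.

11


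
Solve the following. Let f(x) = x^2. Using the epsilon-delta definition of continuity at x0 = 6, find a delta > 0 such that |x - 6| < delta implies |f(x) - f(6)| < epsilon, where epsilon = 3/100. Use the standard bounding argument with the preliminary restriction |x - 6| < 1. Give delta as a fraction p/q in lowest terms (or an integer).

Factor: |x^2 - (6)^2| = |x - 6| * |x + 6|.
Impose |x - 6| < 1 first. Then |x + 6| = |(x - 6) + 2*(6)| <= |x - 6| + 2*|6| < 1 + 12 = 13.
So |x^2 - (6)^2| < delta * 13.
We need delta * 13 <= 3/100, i.e. delta <= 3/100/13 = 3/1300.
Since 3/1300 < 1, this is tighter than 1; take delta = 3/1300.
So delta = 3/1300 works.

3/1300


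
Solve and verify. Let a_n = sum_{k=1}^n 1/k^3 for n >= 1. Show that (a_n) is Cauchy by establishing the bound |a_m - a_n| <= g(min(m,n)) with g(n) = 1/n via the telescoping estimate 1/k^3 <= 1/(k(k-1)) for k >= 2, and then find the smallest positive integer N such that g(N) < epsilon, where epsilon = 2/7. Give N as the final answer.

For m > n >= 1: |a_m - a_n| = sum_{k=n+1}^m 1/k^3.
Use 1/k^3 <= 1/(k(k-1)) = 1/(k-1) - 1/k for k >= 2 (which holds since k^3 >= k^2 >= k(k-1) for k >= 2):
sum_{k=n+1}^m 1/k^3 <= sum_{k=n+1}^m (1/(k-1) - 1/k) = 1/n - 1/m <= 1/n.
By symmetry the same bound holds with n,m swapped, so |a_m - a_n| <= 1/min(m,n) = g(min(m,n)). Since g(n) -> 0, (a_n) is Cauchy.
Now solve g(N) < 2/7: 1/N < 2/7 <=> N > 1/(2/7) = 7/2.
The smallest integer strictly greater than 7/2 is N = 4.
Check: g(4) = 1/4 < 2/7; g(3) = 1/3 >= 2/7. So N = 4.

4
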